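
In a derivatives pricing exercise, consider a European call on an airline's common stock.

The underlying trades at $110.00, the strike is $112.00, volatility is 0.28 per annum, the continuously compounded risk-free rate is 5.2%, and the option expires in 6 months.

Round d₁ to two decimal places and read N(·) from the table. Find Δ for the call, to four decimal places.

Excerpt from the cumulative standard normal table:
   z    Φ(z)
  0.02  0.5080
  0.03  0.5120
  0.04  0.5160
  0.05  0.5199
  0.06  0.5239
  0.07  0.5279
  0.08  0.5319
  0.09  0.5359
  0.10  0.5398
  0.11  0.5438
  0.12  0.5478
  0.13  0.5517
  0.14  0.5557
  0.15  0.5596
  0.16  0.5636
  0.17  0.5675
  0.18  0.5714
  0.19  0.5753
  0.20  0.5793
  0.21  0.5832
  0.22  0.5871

0.5557

T = 0.5;  σ√T = 0.1980
d₁ = [ln(110/112) + (0.052 + ½·0.28²)·0.5] / (σ√T) = (-0.0180 + 0.0456) / 0.1980 = 0.1393 ≈ 0.14
N(d₁) = N(0.14) = 0.5557
Δ_call = N(d₁) = 0.5557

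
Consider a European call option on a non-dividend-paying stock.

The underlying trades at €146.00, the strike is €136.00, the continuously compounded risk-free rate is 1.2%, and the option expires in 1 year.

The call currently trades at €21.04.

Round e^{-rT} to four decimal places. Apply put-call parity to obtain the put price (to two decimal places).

exp(−rT) = exp(−0.012·1) = 0.9881
Put-call parity: C − P = S − K·e^(−rT) = 146 − 136·0.9881 = 146 − 134.3816 = 11.6184
P = C − (C − P) = 21.04 − (11.6184) = 9.4216

€9.42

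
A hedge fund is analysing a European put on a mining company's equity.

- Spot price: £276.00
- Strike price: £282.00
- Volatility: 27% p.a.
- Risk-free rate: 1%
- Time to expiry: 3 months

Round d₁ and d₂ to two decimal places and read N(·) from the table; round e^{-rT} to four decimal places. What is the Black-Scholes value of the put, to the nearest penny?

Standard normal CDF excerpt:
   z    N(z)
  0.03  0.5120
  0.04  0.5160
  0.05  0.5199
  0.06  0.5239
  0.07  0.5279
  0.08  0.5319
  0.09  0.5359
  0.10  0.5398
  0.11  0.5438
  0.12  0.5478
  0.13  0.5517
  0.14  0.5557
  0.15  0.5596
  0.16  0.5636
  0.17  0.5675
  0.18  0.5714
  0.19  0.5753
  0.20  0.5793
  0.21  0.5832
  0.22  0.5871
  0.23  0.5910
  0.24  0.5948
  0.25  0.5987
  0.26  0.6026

£18.35

σ√T = 0.27 × 0.5000 = 0.1350
ln(S/K) + (r + σ²/2)T = ln(276/282) + (0.01 + 0.27²/2)·0.25 = -0.0215 + 0.0116 = -0.0099
d₁ = -0.0099 / 0.1350 = -0.0733 ⇒ -0.07
d₂ = d₁ − σ√T = -0.0733 − 0.1350 = -0.2083 ⇒ -0.21
exp(−rT) = exp(−0.01·0.25) = 0.9975
N(−d₂) = N(0.21) = 0.5832;  N(−d₁) = N(0.07) = 0.5279
P = 282·0.9975·0.5832 − 276·0.5279 = 164.0512 − 145.7004 = 18.3508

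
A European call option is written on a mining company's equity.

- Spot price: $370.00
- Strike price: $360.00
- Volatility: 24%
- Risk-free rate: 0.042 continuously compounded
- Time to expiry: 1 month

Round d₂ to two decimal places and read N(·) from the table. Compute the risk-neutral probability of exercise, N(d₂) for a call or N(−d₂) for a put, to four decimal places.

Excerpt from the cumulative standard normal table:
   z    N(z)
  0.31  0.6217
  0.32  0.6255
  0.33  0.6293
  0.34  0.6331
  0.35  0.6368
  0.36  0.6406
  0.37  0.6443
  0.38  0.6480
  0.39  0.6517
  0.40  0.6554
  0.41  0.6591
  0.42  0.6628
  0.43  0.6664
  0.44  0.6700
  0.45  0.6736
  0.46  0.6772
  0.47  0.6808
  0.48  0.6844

0.6591

σ√T = 0.24 × 0.2887 = 0.0693
d₁ = [ln(370/360) + (0.042 + 0.24²/2)·0.08333] / 0.0693 = [0.0274 + 0.0059] / 0.0693 = 0.4806 which rounds to 0.48
d₂ = d₁ − σ√T = 0.4806 − 0.0693 = 0.4113 which rounds to 0.41
Pr(exercise) under Q = N(d₂) = 0.6591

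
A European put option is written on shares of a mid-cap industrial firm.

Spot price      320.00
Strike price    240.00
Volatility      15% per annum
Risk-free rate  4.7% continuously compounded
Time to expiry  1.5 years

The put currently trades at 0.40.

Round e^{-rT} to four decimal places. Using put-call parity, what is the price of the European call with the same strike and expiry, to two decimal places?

e^(−rT) = e^(−0.047·1.5) = 0.9319
Put-call parity: C − P = S − K·e^(−rT) = 320 − 240·0.9319 = 320 − 223.6560 = 96.3440
C = P + (C − P) = 0.40 + (96.3440) = 96.7440

96.74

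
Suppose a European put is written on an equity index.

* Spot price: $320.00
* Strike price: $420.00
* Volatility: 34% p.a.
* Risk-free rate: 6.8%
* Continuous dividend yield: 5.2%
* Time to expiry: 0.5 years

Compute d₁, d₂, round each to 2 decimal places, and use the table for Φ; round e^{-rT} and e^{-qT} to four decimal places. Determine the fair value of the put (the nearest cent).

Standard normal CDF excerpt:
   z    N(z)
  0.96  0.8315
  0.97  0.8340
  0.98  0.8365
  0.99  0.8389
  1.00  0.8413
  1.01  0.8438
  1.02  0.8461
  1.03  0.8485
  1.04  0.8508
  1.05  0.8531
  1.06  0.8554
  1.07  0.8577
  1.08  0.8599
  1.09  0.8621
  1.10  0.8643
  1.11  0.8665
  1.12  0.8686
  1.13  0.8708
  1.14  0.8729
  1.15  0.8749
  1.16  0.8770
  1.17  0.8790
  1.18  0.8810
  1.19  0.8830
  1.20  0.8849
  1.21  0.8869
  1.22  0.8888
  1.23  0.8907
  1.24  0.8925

$100.03

T = 0.5;  σ√T = 0.2404
d₁ = [ln(320/420) + (0.068 − 0.052 + 0.34²/2)·0.5] / 0.2404 = [-0.2719 + 0.0369] / 0.2404 = -0.9776 which rounds to -0.98
d₂ = d₁ − σ√T = -0.9776 − 0.2404 = -1.2180 which rounds to -1.22
e^(−qT) = e^(−0.052·0.5) = 0.9743;  e^(−rT) = e^(−0.068·0.5) = 0.9666
N(−d₂) = N(1.22) = 0.8888;  N(−d₁) = N(0.98) = 0.8365
P = 420·0.9666·0.8888 − 320·0.9743·0.8365 = 360.8279 − 260.8006 = 100.0273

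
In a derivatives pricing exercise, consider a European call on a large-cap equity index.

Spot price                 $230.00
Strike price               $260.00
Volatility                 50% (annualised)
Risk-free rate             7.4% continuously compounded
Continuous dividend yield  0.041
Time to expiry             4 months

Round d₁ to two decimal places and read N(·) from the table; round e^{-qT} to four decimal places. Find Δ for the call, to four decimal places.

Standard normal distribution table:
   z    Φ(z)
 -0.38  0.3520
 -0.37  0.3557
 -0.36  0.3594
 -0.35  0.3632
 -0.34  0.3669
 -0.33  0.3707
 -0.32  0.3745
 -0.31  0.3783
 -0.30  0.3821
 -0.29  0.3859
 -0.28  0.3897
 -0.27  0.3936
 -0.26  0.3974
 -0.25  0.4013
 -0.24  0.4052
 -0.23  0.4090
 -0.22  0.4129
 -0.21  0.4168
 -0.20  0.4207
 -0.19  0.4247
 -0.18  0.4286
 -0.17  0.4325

0.3997

σ√T = 0.5 × 0.5774 = 0.2887
d₁ = [ln(230/260) + (0.074 − 0.041 + ½·0.5²)·0.3333] / (σ√T) = (-0.1226 + 0.0527) / 0.2887 = -0.2423 ⇒ -0.24
N(d₁) = N(-0.24) = 0.4052
Δ_call = exp(−qT)·N(d₁) = 0.9864·0.4052 = 0.3997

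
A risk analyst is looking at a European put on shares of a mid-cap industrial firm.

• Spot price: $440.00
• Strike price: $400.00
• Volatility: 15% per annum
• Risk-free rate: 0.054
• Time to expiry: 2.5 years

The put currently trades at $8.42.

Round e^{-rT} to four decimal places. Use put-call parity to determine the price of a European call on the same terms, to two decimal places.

$98.94

e^(−rT) = e^(−0.054·2.5) = 0.8737
Put-call parity: C − P = S − K·e^(−rT) = 440 − 400·0.8737 = 440 − 349.4800 = 90.5200
C = P + (C − P) = 8.42 + (90.5200) = 98.9400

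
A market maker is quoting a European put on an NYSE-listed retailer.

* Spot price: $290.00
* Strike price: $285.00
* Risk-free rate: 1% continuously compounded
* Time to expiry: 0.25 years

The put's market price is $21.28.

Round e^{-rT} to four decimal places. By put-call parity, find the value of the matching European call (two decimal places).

exp(−rT) = exp(−0.01·0.25) = 0.9975
Put-call parity: C − P = S − K·e^(−rT) = 290 − 285·0.9975 = 290 − 284.2875 = 5.7125
C = P + (C − P) = 21.28 + (5.7125) = 26.9925

$26.99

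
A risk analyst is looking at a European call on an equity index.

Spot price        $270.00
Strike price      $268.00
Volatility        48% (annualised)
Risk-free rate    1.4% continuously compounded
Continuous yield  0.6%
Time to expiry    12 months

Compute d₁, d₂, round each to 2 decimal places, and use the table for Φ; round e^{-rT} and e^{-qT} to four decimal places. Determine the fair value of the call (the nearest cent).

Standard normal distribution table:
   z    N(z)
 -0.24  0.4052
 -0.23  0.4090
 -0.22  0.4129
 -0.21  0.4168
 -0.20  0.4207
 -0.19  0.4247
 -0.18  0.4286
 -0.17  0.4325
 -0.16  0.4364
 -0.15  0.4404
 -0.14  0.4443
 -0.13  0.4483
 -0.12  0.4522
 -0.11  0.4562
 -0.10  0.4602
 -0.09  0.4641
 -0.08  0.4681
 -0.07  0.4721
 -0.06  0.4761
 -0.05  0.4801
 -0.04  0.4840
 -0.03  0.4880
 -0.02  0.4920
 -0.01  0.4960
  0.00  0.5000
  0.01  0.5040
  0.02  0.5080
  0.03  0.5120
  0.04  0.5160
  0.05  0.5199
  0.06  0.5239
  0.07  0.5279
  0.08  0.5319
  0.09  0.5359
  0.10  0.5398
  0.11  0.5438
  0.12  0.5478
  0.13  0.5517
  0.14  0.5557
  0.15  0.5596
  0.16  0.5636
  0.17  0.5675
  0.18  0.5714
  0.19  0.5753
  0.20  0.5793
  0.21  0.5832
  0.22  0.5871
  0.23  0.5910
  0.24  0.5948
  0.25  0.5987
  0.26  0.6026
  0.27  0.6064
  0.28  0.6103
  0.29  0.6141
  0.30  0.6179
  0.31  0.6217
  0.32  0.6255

σ√T = 0.48·√1 = 0.4800
d₁ = [ln(270/268) + (0.014 − 0.006 + ½·0.48²)·1] / (σ√T) = (0.0074 + 0.1232) / 0.4800 = 0.2722 which rounds to 0.27
d₂ = 0.2722 − 0.4800 = -0.2078 which rounds to -0.21
exp(−qT) = exp(−0.006·1) = 0.9940;  exp(−rT) = exp(−0.014·1) = 0.9861
N(d₁) = N(0.27) = 0.6064;  N(d₂) = N(-0.21) = 0.4168
C = 270·0.9940·0.6064 − 268·0.9861·0.4168 = 162.7456 − 110.1497 = 52.5959

$52.60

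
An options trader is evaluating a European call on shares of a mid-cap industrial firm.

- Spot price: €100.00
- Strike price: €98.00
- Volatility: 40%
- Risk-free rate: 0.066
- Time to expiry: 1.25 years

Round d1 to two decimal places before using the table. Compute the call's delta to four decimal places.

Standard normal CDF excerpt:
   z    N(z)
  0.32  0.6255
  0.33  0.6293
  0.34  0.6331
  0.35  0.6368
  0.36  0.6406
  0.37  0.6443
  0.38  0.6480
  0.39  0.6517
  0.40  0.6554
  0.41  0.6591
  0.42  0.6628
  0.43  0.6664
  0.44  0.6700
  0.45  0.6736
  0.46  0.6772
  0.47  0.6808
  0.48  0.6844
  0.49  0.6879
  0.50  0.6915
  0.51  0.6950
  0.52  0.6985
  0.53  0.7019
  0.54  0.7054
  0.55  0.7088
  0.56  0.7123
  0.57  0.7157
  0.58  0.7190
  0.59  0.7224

σ√T = 0.4 × 1.1180 = 0.4472
ln(S/K) + (r + σ²/2)T = ln(100/98) + (0.066 + 0.4²/2)·1.25 = 0.0202 + 0.1825 = 0.2027
d₁ = 0.2027 / 0.4472 = 0.4533 → 0.45
N(d₁) = N(0.45) = 0.6736
Δ_call = N(d₁) = 0.6736

0.6736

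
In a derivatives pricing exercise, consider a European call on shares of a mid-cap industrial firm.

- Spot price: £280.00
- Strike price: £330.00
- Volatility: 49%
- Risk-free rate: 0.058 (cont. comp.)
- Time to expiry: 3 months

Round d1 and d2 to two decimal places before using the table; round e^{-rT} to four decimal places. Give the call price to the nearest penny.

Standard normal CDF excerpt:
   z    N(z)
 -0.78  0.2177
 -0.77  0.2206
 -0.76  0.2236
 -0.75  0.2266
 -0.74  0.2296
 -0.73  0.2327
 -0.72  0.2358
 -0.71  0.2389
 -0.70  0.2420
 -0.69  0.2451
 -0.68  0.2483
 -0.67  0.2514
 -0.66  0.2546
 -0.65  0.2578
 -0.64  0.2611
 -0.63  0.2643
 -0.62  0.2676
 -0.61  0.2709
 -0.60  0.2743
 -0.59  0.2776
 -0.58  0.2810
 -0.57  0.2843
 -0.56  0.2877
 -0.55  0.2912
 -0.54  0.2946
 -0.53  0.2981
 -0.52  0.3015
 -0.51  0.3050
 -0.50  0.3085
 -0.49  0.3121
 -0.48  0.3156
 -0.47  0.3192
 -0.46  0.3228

σ√T = 0.49 × 0.5000 = 0.2450
d₁ = [ln(280/330) + (0.058 + 0.49²/2)·0.25] / 0.2450 = [-0.1643 + 0.0445] / 0.2450 = -0.4889 ⇒ -0.49
d₂ = d₁ − σ√T = -0.4889 − 0.2450 = -0.7339 ⇒ -0.73
exp(−rT) = exp(−0.058·0.25) = 0.9856
C = 280·N(-0.49) − 330·0.9856·N(-0.73) = 280·0.3121 − 330·0.9856·0.2327 = 87.3880 − 75.6852 = 11.7028

£11.70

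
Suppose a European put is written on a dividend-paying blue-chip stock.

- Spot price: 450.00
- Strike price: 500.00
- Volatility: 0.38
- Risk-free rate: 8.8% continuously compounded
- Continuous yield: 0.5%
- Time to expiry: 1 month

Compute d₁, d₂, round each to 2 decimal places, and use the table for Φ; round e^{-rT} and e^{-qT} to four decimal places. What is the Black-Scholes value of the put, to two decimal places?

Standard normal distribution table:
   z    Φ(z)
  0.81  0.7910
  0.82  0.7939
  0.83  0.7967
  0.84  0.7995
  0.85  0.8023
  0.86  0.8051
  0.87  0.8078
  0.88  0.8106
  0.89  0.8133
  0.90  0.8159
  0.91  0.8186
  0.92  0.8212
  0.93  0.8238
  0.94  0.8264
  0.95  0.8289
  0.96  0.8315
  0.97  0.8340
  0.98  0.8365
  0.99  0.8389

51.79

σ√T = 0.38·√0.08333 = 0.1097
d₁ = [ln(450/500) + (0.088 − 0.005 + 0.38²/2)·0.08333] / 0.1097 = [-0.1054 + 0.0129] / 0.1097 = -0.8426 ⇒ -0.84
d₂ = d₁ − σ√T = -0.8426 − 0.1097 = -0.9523 ⇒ -0.95
exp(−qT) = exp(−0.005·0.08333) = 0.9996;  exp(−rT) = exp(−0.088·0.08333) = 0.9927
N(−d₂) = N(0.95) = 0.8289;  N(−d₁) = N(0.84) = 0.7995
P = 500·0.9927·0.8289 − 450·0.9996·0.7995 = 411.4245 − 359.6311 = 51.7934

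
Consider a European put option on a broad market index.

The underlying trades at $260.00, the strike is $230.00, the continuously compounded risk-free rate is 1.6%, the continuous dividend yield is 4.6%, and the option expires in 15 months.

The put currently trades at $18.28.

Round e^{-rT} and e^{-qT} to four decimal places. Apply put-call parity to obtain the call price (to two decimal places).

e^(−qT) = e^(−0.046·1.25) = 0.9441;  e^(−rT) = e^(−0.016·1.25) = 0.9802
Put-call parity: C − P = S·e^(−qT) − K·e^(−rT) = 260·0.9441 − 230·0.9802 = 245.4660 − 225.4460 = 20.0200
C = P + (C − P) = 18.28 + (20.0200) = 38.3000

$38.30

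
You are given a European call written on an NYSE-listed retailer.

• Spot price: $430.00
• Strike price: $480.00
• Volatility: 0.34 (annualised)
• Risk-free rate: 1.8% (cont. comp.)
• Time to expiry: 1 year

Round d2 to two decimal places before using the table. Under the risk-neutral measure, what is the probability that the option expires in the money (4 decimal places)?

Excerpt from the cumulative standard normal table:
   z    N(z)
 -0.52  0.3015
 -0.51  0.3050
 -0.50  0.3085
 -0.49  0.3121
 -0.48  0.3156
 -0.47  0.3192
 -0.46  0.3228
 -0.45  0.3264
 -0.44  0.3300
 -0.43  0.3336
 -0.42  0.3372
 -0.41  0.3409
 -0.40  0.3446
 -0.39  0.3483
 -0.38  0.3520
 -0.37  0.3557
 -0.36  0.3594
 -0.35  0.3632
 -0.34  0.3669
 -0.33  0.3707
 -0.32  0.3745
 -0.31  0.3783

0.3300

T = 1;  σ√T = 0.3400
d₁ = [ln(430/480) + (0.018 + 0.34²/2)·1] / 0.3400 = [-0.1100 + 0.0758] / 0.3400 = -0.1006 ≈ -0.10
d₂ = d₁ − σ√T = -0.1006 − 0.3400 = -0.4406 ≈ -0.44
Risk-neutral Pr[S_T > K] = N(d₂) = N(-0.44) = 0.3300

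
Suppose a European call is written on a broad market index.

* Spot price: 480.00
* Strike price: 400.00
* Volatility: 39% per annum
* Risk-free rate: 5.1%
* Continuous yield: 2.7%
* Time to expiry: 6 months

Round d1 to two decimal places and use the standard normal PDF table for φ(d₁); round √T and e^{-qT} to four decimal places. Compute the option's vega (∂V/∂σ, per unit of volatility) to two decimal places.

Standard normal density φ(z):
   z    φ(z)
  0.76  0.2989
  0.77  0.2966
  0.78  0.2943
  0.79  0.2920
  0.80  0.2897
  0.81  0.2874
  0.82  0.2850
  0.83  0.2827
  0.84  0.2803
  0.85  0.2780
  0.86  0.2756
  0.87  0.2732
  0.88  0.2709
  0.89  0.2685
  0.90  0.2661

93.86

σ√T = 0.39 × 0.7071 = 0.2758
d₁ = [ln(480/400) + (0.051 − 0.027 + 0.39²/2)·0.5] / 0.2758 = [0.1823 + 0.0500] / 0.2758 = 0.8425 ⇒ 0.84
√T = √0.5 = 0.7071
φ(d₁) = φ(0.84) = 0.2803
exp(−qT) = exp(−0.027·0.5) = 0.9866
vega = S·exp(−qT)·φ(d₁)·√T = 480·0.9866·0.2803·0.7071 = 93.8612
(Vega is the same for a European call and put with the same parameters.)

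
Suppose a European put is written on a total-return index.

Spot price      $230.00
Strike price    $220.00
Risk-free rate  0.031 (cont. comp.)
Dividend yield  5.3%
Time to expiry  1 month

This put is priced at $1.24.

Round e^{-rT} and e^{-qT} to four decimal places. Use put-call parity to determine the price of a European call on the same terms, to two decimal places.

$10.80

exp(−qT) = exp(−0.053·0.08333) = 0.9956;  exp(−rT) = exp(−0.031·0.08333) = 0.9974
Put-call parity: C − P = S·e^(−qT) − K·e^(−rT) = 230·0.9956 − 220·0.9974 = 228.9880 − 219.4280 = 9.5600
C = P + (C − P) = 1.24 + (9.5600) = 10.8000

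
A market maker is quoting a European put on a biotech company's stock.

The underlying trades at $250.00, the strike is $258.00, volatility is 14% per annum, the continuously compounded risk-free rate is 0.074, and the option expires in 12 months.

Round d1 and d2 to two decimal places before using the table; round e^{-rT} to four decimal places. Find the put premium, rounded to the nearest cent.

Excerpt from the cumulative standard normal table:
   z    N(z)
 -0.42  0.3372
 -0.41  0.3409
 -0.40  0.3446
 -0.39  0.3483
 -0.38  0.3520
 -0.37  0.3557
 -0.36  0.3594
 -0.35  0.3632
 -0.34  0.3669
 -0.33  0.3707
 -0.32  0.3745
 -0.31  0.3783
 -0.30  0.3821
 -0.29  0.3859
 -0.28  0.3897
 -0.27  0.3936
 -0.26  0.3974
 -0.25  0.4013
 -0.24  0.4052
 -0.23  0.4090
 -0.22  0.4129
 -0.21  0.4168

$9.07

σ√T = 0.14 × 1.0000 = 0.1400
d₁ = [ln(250/258) + (0.074 + 0.14²/2)·1] / 0.1400 = [-0.0315 + 0.0838] / 0.1400 = 0.3736 → 0.37
d₂ = d₁ − σ√T = 0.3736 − 0.1400 = 0.2336 → 0.23
exp(−rT) = exp(−0.074·1) = 0.9287
N(−d₂) = N(-0.23) = 0.4090;  N(−d₁) = N(-0.37) = 0.3557
P = 258·0.9287·0.4090 − 250·0.3557 = 97.9983 − 88.9250 = 9.0733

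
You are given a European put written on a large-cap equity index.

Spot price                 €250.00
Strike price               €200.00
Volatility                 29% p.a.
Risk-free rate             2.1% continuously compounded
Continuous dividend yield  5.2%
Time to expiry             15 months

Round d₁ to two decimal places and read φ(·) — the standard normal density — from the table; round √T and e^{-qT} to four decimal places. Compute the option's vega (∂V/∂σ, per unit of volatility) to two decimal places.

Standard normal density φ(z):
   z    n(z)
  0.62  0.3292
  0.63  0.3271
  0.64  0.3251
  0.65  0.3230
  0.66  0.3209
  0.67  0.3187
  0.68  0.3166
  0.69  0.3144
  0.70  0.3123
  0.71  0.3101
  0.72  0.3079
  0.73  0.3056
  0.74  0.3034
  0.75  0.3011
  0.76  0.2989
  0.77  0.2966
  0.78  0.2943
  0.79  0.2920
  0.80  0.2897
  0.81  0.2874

80.04

σ√T = 0.29·√1.25 = 0.3242
d₁ = [ln(250/200) + (0.021 − 0.052 + 0.29²/2)·1.25] / 0.3242 = [0.2231 + 0.0138] / 0.3242 = 0.7308 ⇒ 0.73
√T = √1.25 = 1.1180
φ(d₁) = φ(0.73) = 0.3056
e^(−qT) = e^(−0.052·1.25) = 0.9371
vega = S·e^(−qT)·φ(d₁)·√T = 250·0.9371·0.3056·1.1180 = 80.0426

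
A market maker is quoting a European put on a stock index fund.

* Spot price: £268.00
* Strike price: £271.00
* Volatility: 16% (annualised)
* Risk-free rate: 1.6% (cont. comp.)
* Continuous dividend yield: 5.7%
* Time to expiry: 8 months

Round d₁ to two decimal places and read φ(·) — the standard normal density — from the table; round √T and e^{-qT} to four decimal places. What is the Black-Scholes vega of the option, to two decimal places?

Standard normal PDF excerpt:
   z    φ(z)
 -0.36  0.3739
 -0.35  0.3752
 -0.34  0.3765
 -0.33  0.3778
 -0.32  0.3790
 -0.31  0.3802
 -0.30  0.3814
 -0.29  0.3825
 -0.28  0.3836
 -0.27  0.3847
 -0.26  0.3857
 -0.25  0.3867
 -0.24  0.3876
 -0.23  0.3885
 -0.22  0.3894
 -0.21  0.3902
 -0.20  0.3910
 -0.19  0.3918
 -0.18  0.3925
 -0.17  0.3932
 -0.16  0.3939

T = 0.6667;  σ√T = 0.1306
d₁ = [ln(268/271) + (0.016 − 0.057 + ½·0.16²)·0.6667] / (σ√T) = (-0.0111 − 0.0188) / 0.1306 = -0.2291 ≈ -0.23
√T = √0.6667 = 0.8165
φ(d₁) = φ(-0.23) = 0.3885
exp(−qT) = exp(−0.057·0.6667) = 0.9627
vega = S·exp(−qT)·φ(d₁)·√T = 268·0.9627·0.3885·0.8165 = 81.8414

81.84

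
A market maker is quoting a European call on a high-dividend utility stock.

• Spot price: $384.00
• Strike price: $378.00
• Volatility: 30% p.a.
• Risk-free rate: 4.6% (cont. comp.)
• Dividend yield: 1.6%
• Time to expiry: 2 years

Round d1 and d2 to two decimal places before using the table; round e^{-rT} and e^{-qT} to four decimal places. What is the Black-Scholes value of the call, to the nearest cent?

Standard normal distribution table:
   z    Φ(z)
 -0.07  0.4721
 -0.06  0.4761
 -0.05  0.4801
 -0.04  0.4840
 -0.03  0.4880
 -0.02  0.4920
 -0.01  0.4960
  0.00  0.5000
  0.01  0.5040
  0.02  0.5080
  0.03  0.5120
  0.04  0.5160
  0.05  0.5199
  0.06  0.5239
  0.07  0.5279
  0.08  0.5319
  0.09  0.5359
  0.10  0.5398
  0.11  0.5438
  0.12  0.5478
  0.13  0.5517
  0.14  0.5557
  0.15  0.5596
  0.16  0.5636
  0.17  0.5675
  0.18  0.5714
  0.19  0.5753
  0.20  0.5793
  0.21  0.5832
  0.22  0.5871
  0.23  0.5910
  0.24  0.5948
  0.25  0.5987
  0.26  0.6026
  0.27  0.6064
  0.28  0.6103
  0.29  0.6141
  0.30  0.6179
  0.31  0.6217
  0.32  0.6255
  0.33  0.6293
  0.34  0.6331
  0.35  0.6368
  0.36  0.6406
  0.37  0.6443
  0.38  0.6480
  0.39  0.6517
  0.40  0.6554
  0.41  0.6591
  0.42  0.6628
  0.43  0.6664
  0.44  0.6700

T = 2;  σ√T = 0.4243
d₁ = [ln(384/378) + (0.046 − 0.016 + 0.3²/2)·2] / 0.4243 = [0.0157 + 0.1500] / 0.4243 = 0.3907 → 0.39
d₂ = d₁ − σ√T = 0.3907 − 0.4243 = -0.0336 → -0.03
e^(−qT) = e^(−0.016·2) = 0.9685;  e^(−rT) = e^(−0.046·2) = 0.9121
N(d₁) = N(0.39) = 0.6517;  N(d₂) = N(-0.03) = 0.4880
C = 384·0.9685·0.6517 − 378·0.9121·0.4880 = 242.3698 − 168.2496 = 74.1202

$74.12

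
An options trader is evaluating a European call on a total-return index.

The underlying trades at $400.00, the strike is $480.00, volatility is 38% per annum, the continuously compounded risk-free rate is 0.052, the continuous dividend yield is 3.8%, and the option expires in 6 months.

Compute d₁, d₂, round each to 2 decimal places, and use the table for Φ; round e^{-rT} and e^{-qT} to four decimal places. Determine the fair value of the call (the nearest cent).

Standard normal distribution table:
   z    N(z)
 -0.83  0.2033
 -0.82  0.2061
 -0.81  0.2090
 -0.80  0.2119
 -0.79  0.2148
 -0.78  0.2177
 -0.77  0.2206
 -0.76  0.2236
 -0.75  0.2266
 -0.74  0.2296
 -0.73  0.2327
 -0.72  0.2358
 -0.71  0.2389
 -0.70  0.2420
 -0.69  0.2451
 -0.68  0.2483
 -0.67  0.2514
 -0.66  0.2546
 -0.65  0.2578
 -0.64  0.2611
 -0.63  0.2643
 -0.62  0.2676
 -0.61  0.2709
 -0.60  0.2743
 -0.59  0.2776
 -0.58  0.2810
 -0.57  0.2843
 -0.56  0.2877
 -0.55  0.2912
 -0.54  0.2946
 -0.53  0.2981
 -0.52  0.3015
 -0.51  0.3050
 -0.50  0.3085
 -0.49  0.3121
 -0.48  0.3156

σ√T = 0.38 × 0.7071 = 0.2687
d₁ = [ln(400/480) + (0.052 − 0.038 + 0.38²/2)·0.5] / 0.2687 = [-0.1823 + 0.0431] / 0.2687 = -0.5181 which rounds to -0.52
d₂ = d₁ − σ√T = -0.5181 − 0.2687 = -0.7868 which rounds to -0.79
e^(−qT) = e^(−0.038·0.5) = 0.9812;  e^(−rT) = e^(−0.052·0.5) = 0.9743
C = 400·0.9812·N(-0.52) − 480·0.9743·N(-0.79) = 400·0.9812·0.3015 − 480·0.9743·0.2148 = 118.3327 − 100.4542 = 17.8785

$17.88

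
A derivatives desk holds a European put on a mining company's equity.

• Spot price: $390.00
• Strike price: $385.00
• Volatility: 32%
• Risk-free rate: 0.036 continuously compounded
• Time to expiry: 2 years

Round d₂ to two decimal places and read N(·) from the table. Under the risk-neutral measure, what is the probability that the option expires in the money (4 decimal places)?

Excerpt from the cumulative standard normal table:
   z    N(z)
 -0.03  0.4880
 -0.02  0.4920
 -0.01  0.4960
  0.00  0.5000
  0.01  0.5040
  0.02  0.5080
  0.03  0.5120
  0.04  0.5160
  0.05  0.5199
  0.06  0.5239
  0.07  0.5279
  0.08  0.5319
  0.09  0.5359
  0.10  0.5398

σ√T = 0.32·√2 = 0.4525
d₁ = [ln(390/385) + (0.036 + ½·0.32²)·2] / (σ√T) = (0.0129 + 0.1744) / 0.4525 = 0.4139 → 0.41
d₂ = 0.4139 − 0.4525 = -0.0387 → -0.04
Risk-neutral Pr[S_T < K] = N(−d₂) = N(0.04) = 0.5160

0.5160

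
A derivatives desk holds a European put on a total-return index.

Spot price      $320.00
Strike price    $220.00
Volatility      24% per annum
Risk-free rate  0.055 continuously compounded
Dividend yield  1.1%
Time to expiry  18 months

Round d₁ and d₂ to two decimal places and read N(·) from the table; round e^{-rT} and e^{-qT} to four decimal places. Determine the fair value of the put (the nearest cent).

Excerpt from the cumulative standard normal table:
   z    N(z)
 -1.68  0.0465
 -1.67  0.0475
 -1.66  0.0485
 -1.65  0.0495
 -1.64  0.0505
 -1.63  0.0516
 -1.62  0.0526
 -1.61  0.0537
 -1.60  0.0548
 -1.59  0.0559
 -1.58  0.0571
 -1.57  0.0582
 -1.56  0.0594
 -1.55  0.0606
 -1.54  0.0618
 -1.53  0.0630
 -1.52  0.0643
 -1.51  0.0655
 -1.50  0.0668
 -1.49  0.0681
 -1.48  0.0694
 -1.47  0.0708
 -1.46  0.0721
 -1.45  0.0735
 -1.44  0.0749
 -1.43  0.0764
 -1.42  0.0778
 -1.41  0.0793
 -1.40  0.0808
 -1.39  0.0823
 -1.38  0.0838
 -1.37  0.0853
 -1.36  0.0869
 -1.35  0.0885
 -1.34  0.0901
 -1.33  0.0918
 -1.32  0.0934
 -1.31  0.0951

$2.35

σ√T = 0.24 × 1.2247 = 0.2939
d₁ = [ln(320/220) + (0.055 − 0.011 + 0.24²/2)·1.5] / 0.2939 = [0.3747 + 0.1092] / 0.2939 = 1.6462 ⇒ 1.65
d₂ = d₁ − σ√T = 1.6462 − 0.2939 = 1.3523 ⇒ 1.35
e^(−qT) = e^(−0.011·1.5) = 0.9836;  e^(−rT) = e^(−0.055·1.5) = 0.9208
N(−d₂) = N(-1.35) = 0.0885;  N(−d₁) = N(-1.65) = 0.0495
P = 220·0.9208·0.0885 − 320·0.9836·0.0495 = 17.9280 − 15.5802 = 2.3478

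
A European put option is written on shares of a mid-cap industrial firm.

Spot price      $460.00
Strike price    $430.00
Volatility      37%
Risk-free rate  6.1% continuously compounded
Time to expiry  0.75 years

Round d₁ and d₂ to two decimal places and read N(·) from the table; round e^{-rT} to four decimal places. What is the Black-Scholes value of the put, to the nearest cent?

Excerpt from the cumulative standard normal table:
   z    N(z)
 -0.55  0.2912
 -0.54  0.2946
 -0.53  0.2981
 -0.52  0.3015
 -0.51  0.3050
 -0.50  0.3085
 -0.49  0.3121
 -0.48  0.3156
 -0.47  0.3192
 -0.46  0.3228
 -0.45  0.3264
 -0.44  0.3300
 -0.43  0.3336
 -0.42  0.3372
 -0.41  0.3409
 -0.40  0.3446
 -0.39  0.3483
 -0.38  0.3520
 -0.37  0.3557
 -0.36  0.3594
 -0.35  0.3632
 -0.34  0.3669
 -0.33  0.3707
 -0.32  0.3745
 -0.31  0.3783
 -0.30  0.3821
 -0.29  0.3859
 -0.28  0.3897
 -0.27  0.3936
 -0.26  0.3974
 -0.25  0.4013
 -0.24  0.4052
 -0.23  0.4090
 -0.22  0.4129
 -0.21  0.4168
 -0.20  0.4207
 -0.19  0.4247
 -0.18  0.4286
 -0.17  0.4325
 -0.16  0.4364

σ√T = 0.37·√0.75 = 0.3204
d₁ = [ln(460/430) + (0.061 + ½·0.37²)·0.75] / (σ√T) = (0.0674 + 0.0971) / 0.3204 = 0.5135 ≈ 0.51
d₂ = 0.5135 − 0.3204 = 0.1930 ≈ 0.19
e^(−rT) = e^(−0.061·0.75) = 0.9553
N(−d₂) = N(-0.19) = 0.4247;  N(−d₁) = N(-0.51) = 0.3050
P = 430·0.9553·0.4247 − 460·0.3050 = 174.4578 − 140.3000 = 34.1578

$34.16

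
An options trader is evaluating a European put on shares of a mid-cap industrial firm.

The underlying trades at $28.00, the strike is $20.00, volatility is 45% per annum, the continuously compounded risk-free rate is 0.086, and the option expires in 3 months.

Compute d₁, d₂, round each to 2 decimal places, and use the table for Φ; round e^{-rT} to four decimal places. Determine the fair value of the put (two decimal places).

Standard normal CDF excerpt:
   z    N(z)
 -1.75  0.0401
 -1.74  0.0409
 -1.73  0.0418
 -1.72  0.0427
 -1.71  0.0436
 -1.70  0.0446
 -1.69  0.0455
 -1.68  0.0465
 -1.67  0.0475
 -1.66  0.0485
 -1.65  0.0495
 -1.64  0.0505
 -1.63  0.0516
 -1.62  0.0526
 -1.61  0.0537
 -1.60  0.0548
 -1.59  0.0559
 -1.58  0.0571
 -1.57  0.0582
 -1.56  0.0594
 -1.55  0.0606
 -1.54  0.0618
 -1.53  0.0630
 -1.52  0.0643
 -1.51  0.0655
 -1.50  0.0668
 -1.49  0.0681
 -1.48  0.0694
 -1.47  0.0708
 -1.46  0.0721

σ√T = 0.45·√0.25 = 0.2250
d₁ = [ln(28/20) + (0.086 + ½·0.45²)·0.25] / (σ√T) = (0.3365 + 0.0468) / 0.2250 = 1.7035 → 1.70
d₂ = 1.7035 − 0.2250 = 1.4785 → 1.48
e^(−rT) = e^(−0.086·0.25) = 0.9787
N(−d₂) = N(-1.48) = 0.0694;  N(−d₁) = N(-1.70) = 0.0446
P = 20·0.9787·0.0694 − 28·0.0446 = 1.3584 − 1.2488 = 0.1096

$0.11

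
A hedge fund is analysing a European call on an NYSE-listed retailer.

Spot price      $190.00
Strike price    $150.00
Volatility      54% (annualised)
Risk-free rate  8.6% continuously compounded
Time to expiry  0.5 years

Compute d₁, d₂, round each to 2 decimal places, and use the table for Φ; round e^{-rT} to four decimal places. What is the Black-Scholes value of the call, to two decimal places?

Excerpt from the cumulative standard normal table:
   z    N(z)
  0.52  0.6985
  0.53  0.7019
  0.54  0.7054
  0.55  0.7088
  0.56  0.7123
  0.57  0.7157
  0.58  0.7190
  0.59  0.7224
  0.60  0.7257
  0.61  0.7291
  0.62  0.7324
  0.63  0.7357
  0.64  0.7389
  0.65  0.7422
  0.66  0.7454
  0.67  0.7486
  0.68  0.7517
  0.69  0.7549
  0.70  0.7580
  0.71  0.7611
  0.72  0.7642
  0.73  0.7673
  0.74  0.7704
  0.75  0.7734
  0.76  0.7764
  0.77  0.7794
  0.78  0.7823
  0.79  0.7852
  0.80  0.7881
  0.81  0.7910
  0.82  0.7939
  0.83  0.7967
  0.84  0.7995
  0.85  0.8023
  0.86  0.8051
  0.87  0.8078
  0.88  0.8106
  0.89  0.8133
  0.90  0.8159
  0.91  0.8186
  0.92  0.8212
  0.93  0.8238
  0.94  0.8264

$54.67

σ√T = 0.54 × 0.7071 = 0.3818
d₁ = [ln(190/150) + (0.086 + ½·0.54²)·0.5] / (σ√T) = (0.2364 + 0.1159) / 0.3818 = 0.9226 which rounds to 0.92
d₂ = 0.9226 − 0.3818 = 0.5408 which rounds to 0.54
e^(−rT) = e^(−0.086·0.5) = 0.9579
N(d₁) = N(0.92) = 0.8212;  N(d₂) = N(0.54) = 0.7054
C = 190·0.8212 − 150·0.9579·0.7054 = 156.0280 − 101.3554 = 54.6726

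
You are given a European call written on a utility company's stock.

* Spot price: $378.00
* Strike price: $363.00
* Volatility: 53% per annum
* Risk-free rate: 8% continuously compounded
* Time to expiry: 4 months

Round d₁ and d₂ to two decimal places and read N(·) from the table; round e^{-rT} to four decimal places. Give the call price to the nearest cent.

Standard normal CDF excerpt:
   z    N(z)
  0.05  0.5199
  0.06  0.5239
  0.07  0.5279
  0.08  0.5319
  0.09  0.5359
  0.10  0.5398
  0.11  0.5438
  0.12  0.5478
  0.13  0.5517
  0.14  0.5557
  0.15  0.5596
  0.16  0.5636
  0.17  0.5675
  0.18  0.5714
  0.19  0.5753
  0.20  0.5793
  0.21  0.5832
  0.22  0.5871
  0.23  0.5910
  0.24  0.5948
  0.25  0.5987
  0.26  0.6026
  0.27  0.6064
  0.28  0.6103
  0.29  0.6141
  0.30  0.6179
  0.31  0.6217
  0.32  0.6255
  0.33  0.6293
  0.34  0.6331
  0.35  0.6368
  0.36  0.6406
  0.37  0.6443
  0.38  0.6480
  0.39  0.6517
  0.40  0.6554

σ√T = 0.53·√0.3333 = 0.3060
d₁ = [ln(378/363) + (0.08 + 0.53²/2)·0.3333] / 0.3060 = [0.0405 + 0.0735] / 0.3060 = 0.3725 ⇒ 0.37
d₂ = d₁ − σ√T = 0.3725 − 0.3060 = 0.0665 ⇒ 0.07
e^(−rT) = e^(−0.08·0.3333) = 0.9737
N(d₁) = N(0.37) = 0.6443;  N(d₂) = N(0.07) = 0.5279
C = 378·0.6443 − 363·0.9737·0.5279 = 243.5454 − 186.5879 = 56.9575

$56.96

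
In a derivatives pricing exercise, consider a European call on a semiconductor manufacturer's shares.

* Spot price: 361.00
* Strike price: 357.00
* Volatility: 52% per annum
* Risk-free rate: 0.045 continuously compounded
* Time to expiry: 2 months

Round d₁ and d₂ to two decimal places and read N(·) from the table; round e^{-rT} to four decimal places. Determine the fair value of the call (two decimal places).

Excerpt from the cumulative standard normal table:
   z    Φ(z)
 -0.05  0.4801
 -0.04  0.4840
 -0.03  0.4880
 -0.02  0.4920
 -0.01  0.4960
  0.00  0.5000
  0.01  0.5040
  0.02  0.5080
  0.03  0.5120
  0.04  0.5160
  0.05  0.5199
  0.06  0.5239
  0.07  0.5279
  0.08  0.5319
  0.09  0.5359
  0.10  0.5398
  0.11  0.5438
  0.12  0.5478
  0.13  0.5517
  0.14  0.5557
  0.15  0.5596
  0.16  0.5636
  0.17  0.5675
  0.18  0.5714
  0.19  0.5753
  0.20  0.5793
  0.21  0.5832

33.36

σ√T = 0.52·√0.1667 = 0.2123
d₁ = [ln(361/357) + (0.045 + ½·0.52²)·0.1667] / (σ√T) = (0.0111 + 0.0300) / 0.2123 = 0.1940 ≈ 0.19
d₂ = 0.1940 − 0.2123 = -0.0183 ≈ -0.02
exp(−rT) = exp(−0.045·0.1667) = 0.9925
N(d₁) = N(0.19) = 0.5753;  N(d₂) = N(-0.02) = 0.4920
C = 361·0.5753 − 357·0.9925·0.4920 = 207.6833 − 174.3267 = 33.3566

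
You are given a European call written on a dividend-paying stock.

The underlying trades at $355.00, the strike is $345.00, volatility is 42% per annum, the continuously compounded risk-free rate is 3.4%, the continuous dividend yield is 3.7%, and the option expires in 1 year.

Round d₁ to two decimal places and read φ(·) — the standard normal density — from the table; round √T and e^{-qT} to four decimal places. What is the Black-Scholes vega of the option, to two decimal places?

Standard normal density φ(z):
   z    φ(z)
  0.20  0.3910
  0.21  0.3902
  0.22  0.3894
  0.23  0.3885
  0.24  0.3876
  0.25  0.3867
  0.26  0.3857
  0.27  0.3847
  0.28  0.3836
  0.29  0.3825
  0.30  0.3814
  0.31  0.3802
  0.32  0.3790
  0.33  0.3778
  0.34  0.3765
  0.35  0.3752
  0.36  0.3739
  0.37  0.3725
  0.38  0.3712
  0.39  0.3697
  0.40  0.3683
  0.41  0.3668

131.61

σ√T = 0.42·√1 = 0.4200
d₁ = [ln(355/345) + (0.034 − 0.037 + 0.42²/2)·1] / 0.4200 = [0.0286 + 0.0852] / 0.4200 = 0.2709 → 0.27
√T = √1 = 1.0000
φ(d₁) = φ(0.27) = 0.3847
e^(−qT) = e^(−0.037·1) = 0.9637
vega = S·e^(−qT)·φ(d₁)·√T = 355·0.9637·0.3847·1.0000 = 131.6111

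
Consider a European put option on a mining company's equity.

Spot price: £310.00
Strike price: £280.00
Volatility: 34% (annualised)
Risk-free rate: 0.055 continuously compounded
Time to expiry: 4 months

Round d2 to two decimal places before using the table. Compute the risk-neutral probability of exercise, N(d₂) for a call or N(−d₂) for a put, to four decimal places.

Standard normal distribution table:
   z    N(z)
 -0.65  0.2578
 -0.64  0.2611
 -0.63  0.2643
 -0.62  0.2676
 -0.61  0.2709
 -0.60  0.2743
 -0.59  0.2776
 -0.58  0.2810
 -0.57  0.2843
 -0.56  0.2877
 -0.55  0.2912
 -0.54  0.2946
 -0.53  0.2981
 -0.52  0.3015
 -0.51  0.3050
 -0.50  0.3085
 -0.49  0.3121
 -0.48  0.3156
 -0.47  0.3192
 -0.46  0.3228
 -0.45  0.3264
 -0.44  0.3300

0.3050

σ√T = 0.34 × 0.5774 = 0.1963
ln(S/K) + (r + σ²/2)T = ln(310/280) + (0.055 + 0.34²/2)·0.3333 = 0.1018 + 0.0376 = 0.1394
d₁ = 0.1394 / 0.1963 = 0.7101 → 0.71
d₂ = d₁ − σ√T = 0.7101 − 0.1963 = 0.5138 → 0.51
Pr(exercise) under Q = N(−d₂) = N(-0.51) = 0.3050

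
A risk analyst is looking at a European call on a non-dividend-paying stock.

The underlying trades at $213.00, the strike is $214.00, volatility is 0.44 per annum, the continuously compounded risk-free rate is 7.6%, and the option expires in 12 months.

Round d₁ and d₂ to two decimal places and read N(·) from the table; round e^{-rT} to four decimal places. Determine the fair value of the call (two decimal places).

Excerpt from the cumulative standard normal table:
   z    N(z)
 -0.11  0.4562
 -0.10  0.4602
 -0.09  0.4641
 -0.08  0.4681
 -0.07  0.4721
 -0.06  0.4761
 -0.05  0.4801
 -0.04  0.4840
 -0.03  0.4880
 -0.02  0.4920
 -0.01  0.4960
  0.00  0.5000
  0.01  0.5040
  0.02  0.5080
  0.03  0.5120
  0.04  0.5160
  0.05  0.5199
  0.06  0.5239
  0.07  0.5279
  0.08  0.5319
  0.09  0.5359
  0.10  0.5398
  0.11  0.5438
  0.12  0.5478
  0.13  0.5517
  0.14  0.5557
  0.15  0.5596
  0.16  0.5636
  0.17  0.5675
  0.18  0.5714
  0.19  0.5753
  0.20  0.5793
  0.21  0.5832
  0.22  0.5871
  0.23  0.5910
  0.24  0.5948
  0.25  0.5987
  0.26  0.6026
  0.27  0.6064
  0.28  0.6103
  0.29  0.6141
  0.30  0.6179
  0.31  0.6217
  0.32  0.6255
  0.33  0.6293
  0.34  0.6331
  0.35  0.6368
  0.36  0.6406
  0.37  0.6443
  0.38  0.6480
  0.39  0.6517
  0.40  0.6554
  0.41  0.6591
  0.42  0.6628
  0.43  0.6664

$43.60

σ√T = 0.44 × 1.0000 = 0.4400
d₁ = [ln(213/214) + (0.076 + ½·0.44²)·1] / (σ√T) = (-0.0047 + 0.1728) / 0.4400 = 0.3821 ⇒ 0.38
d₂ = 0.3821 − 0.4400 = -0.0579 ⇒ -0.06
e^(−rT) = e^(−0.076·1) = 0.9268
C = 213·N(0.38) − 214·0.9268·N(-0.06) = 213·0.6480 − 214·0.9268·0.4761 = 138.0240 − 94.4274 = 43.5966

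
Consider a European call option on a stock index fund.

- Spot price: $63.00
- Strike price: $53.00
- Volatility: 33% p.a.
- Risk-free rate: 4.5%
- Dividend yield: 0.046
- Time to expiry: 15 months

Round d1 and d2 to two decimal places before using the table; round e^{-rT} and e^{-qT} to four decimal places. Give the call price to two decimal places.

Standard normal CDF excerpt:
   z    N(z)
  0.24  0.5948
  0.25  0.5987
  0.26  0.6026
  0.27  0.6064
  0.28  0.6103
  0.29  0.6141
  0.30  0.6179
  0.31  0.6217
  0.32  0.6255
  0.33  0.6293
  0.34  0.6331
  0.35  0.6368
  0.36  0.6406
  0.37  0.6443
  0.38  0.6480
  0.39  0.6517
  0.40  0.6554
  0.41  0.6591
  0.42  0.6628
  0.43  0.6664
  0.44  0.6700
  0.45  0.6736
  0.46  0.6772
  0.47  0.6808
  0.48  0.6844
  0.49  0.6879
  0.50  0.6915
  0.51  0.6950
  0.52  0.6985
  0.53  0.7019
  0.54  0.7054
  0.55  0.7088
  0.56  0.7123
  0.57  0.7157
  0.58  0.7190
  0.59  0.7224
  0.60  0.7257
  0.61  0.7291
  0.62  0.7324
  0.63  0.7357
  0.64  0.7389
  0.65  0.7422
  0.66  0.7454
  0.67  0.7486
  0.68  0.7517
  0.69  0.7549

T = 1.25;  σ√T = 0.3690
d₁ = [ln(63/53) + (0.045 − 0.046 + ½·0.33²)·1.25] / (σ√T) = (0.1728 + 0.0668) / 0.3690 = 0.6496 ≈ 0.65
d₂ = 0.6496 − 0.3690 = 0.2806 ≈ 0.28
e^(−qT) = e^(−0.046·1.25) = 0.9441;  e^(−rT) = e^(−0.045·1.25) = 0.9453
N(d₁) = N(0.65) = 0.7422;  N(d₂) = N(0.28) = 0.6103
C = 63·0.9441·0.7422 − 53·0.9453·0.6103 = 44.1448 − 30.5766 = 13.5682

$13.57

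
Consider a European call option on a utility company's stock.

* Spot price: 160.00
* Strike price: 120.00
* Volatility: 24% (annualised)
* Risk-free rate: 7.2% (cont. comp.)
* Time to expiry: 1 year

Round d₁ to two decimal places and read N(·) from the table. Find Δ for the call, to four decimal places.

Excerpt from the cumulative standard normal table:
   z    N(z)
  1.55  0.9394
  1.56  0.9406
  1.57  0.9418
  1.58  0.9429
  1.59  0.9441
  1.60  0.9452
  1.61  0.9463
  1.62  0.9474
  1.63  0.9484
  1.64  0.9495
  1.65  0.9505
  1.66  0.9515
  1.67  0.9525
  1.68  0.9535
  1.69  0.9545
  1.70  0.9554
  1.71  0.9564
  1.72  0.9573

0.9474

T = 1;  σ√T = 0.2400
ln(S/K) + (r + σ²/2)T = ln(160/120) + (0.072 + 0.24²/2)·1 = 0.2877 + 0.1008 = 0.3885
d₁ = 0.3885 / 0.2400 = 1.6187 which rounds to 1.62
N(d₁) = N(1.62) = 0.9474
Δ_call = N(d₁) = 0.9474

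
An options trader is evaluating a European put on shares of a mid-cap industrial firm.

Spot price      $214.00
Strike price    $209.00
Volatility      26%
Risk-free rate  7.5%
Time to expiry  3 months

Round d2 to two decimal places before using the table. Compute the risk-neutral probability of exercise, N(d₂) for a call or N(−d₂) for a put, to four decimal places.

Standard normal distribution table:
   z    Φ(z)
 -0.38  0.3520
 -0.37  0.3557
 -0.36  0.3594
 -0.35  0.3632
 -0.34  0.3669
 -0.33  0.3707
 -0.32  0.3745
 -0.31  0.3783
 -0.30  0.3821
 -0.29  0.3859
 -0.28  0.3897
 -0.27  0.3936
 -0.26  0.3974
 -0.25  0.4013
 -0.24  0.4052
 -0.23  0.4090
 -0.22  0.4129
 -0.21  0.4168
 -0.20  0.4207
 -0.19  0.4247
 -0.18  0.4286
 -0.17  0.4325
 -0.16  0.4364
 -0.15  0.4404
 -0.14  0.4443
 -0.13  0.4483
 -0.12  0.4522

0.3974

T = 0.25;  σ√T = 0.1300
d₁ = [ln(214/209) + (0.075 + 0.26²/2)·0.25] / 0.1300 = [0.0236 + 0.0272] / 0.1300 = 0.3911 → 0.39
d₂ = d₁ − σ√T = 0.3911 − 0.1300 = 0.2611 → 0.26
Pr(exercise) under Q = N(−d₂) = N(-0.26) = 0.3974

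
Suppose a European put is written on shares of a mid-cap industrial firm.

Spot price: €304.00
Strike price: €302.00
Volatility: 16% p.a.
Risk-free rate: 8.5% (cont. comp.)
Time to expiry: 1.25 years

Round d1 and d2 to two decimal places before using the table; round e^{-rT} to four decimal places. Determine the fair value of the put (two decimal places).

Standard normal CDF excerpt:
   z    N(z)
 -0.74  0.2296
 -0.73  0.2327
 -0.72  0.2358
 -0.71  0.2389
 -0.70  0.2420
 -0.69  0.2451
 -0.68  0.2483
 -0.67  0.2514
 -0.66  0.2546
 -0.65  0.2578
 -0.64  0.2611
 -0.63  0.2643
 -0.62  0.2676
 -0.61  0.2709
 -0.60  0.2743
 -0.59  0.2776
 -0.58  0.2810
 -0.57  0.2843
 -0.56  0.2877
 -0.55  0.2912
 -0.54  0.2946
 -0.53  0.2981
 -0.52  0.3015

€8.32

σ√T = 0.16 × 1.1180 = 0.1789
d₁ = [ln(304/302) + (0.085 + ½·0.16²)·1.25] / (σ√T) = (0.0066 + 0.1223) / 0.1789 = 0.7203 ≈ 0.72
d₂ = 0.7203 − 0.1789 = 0.5414 ≈ 0.54
exp(−rT) = exp(−0.085·1.25) = 0.8992
N(−d₂) = N(-0.54) = 0.2946;  N(−d₁) = N(-0.72) = 0.2358
P = 302·0.8992·0.2946 − 304·0.2358 = 80.0011 − 71.6832 = 8.3179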